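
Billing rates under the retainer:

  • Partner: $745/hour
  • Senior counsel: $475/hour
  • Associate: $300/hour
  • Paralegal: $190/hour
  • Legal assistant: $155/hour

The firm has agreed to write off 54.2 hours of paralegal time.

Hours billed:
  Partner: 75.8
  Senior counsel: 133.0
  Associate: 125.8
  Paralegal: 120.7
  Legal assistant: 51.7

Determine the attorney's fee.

Partner: 75.8 × $745 = $56,471.00
Senior counsel: 133.0 × $475 = $63,175.00
Associate: 125.8 × $300 = $37,740.00
Paralegal: 120.7 × $190 = $22,933.00
Legal assistant: 51.7 × $155 = $8,013.50
Subtotal: $188,332.50
Write-off: 54.2 × $190 = $10,298.00
Total: $188,332.50 − $10,298.00 = $178,034.50

$178,034.50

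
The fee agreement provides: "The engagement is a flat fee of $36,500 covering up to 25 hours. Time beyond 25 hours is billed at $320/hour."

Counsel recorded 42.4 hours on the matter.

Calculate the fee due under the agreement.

$42,068.00

Flat fee: $36,500.00
Excess hours: 42.4 − 25 = 17.4
Overrun: 17.4 × $320 = $5,568.00
Total: $36,500.00 + $5,568.00 = $42,068.00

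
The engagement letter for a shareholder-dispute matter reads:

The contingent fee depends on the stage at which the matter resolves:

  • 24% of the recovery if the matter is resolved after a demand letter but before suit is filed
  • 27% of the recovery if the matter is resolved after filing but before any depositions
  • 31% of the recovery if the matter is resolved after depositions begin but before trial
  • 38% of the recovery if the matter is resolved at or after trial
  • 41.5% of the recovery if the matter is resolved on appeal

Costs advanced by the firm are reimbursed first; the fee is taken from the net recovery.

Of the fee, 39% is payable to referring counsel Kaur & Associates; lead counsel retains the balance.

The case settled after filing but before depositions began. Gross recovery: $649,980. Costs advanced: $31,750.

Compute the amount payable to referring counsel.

Fee base (net of costs): $649,980 − $31,750 = $618,230
The matter settled after filing but before depositions began, so the 27% rate applies.
$618,230 × 27% = $166,922.10
Referral share: 39% of $166,922.10 = $65,099.62; lead counsel retains $166,922.10 − $65,099.62 = $101,822.48.

$65,099.62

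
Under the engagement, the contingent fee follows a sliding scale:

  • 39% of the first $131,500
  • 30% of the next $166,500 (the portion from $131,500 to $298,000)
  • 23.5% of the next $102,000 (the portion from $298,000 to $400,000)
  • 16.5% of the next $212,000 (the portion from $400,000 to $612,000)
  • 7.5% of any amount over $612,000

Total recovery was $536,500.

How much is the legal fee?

First $131,500 at 39% = $51,285.00
Next $166,500 at 30% = $49,950.00
Next $102,000 at 23.5% = $23,970.00
Remaining $136,500 at 16.5% = $22,522.50
Fee: $51,285.00 + $49,950.00 + $23,970.00 + $22,522.50 = $147,727.50

$147,727.50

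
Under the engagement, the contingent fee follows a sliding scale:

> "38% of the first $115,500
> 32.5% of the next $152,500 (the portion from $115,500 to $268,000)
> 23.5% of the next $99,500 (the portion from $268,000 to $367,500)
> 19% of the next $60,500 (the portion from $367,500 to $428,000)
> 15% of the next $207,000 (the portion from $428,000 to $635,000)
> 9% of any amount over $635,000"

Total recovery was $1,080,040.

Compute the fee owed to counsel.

$199,433.60

First $115,500 at 38% = $43,890.00
Next $152,500 at 32.5% = $49,562.50
Next $99,500 at 23.5% = $23,382.50
Next $60,500 at 19% = $11,495.00
Next $207,000 at 15% = $31,050.00
Remaining $445,040 at 9% = $40,053.60
Fee: $43,890.00 + $49,562.50 + $23,382.50 + $11,495.00 + $31,050.00 + $40,053.60 = $199,433.60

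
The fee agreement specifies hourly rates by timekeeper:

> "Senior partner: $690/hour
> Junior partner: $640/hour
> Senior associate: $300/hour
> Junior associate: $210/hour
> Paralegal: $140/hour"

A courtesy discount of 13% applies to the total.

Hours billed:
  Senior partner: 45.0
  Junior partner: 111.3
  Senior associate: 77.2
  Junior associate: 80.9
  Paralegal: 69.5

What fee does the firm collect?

$132,380.07

Senior partner: 45.0 × $690 = $31,050.00
Junior partner: 111.3 × $640 = $71,232.00
Senior associate: 77.2 × $300 = $23,160.00
Junior associate: 80.9 × $210 = $16,989.00
Paralegal: 69.5 × $140 = $9,730.00
Subtotal: $152,161.00
Less 13% discount: −$19,780.93
Total: $152,161.00 − $19,780.93 = $132,380.07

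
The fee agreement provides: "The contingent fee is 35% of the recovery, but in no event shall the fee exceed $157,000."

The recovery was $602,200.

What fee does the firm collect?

$157,000.00

35% of $602,200 = $210,770.00
That exceeds the $157,000 cap, so the fee is capped at $157,000.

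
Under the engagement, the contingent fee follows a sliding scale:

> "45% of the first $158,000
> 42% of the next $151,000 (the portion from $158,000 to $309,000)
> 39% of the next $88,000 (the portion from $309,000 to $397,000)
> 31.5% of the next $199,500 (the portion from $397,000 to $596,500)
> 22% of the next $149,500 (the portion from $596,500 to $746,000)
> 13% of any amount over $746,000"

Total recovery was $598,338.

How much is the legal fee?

$232,086.86

First $158,000 at 45% = $71,100.00
Next $151,000 at 42% = $63,420.00
Next $88,000 at 39% = $34,320.00
Next $199,500 at 31.5% = $62,842.50
Remaining $1,838 at 22% = $404.36
Fee: $71,100.00 + $63,420.00 + $34,320.00 + $62,842.50 + $404.36 = $232,086.86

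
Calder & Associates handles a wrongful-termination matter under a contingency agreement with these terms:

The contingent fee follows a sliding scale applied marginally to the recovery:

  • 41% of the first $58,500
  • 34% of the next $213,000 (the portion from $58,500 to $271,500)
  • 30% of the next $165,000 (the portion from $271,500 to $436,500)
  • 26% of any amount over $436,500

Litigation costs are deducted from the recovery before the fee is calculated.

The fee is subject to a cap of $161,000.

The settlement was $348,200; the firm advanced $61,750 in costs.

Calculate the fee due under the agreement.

Fee base (net of costs): $348,200 − $61,750 = $286,450
First $58,500 at 41% = $23,985.00
Next $213,000 at 34% = $72,420.00
Remaining $14,950 at 30% = $4,485.00
Fee: $23,985.00 + $72,420.00 + $4,485.00 = $100,890.00
$100,890.00 is under the $161,000 cap.

$100,890.00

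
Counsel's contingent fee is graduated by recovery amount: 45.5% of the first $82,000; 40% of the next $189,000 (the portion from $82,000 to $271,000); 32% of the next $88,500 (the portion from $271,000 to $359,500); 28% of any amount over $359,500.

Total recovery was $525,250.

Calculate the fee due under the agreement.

First $82,000 at 45.5% = $37,310.00
Next $189,000 at 40% = $75,600.00
Next $88,500 at 32% = $28,320.00
Remaining $165,750 at 28% = $46,410.00
Fee: $37,310.00 + $75,600.00 + $28,320.00 + $46,410.00 = $187,640.00

$187,640.00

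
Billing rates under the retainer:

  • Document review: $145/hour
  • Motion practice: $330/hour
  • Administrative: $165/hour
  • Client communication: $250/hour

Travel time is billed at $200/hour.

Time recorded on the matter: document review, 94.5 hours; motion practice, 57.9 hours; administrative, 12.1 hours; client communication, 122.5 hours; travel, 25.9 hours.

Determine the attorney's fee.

Document review: 94.5 × $145 = $13,702.50
Motion practice: 57.9 × $330 = $19,107.00
Administrative: 12.1 × $165 = $1,996.50
Client communication: 122.5 × $250 = $30,625.00
Subtotal: $13,702.50 + $19,107.00 + $1,996.50 + $30,625.00 = $65,431.00
Travel: 25.9 × $200 = $5,180.00
Total: $65,431.00 + $5,180.00 = $70,611.00

$70,611.00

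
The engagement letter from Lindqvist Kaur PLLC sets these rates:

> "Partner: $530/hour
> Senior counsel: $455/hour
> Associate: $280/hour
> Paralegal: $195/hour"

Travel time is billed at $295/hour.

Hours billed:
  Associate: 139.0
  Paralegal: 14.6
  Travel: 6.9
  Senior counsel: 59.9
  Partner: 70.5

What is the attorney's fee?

$108,422.00

Partner: 70.5 × $530 = $37,365.00
Senior counsel: 59.9 × $455 = $27,254.50
Associate: 139.0 × $280 = $38,920.00
Paralegal: 14.6 × $195 = $2,847.00
Subtotal: $37,365.00 + $27,254.50 + $38,920.00 + $2,847.00 = $106,386.50
Travel: 6.9 × $295 = $2,035.50
Total: $106,386.50 + $2,035.50 = $108,422.00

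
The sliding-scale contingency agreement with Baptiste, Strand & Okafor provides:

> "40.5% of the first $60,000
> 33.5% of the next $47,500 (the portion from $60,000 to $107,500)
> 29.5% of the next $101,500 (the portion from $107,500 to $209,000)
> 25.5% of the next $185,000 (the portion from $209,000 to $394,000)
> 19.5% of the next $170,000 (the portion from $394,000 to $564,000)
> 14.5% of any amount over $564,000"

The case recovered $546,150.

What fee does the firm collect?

First $60,000 at 40.5% = $24,300.00
Next $47,500 at 33.5% = $15,912.50
Next $101,500 at 29.5% = $29,942.50
Next $185,000 at 25.5% = $47,175.00
Remaining $152,150 at 19.5% = $29,669.25
Fee: $24,300.00 + $15,912.50 + $29,942.50 + $47,175.00 + $29,669.25 = $146,999.25

$146,999.25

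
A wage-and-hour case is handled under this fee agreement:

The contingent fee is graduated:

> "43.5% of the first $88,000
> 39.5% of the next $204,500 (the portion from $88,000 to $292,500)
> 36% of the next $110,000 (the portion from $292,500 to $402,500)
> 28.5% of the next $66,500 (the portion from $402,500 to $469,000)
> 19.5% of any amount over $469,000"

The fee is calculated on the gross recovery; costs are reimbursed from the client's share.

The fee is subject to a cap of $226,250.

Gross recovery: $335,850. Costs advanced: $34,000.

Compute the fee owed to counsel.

$134,663.50

Fee base is the gross recovery, $335,850; costs are reimbursed separately.
First $88,000 at 43.5% = $38,280.00
Next $204,500 at 39.5% = $80,777.50
Remaining $43,350 at 36% = $15,606.00
Fee: $38,280.00 + $80,777.50 + $15,606.00 = $134,663.50
$134,663.50 is under the $226,250 cap.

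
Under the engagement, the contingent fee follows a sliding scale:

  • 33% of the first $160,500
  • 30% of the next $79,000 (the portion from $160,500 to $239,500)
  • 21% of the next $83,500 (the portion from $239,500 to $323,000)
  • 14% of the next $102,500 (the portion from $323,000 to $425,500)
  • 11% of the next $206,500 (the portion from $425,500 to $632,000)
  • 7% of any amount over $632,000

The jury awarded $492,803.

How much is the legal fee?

First $160,500 at 33% = $52,965.00
Next $79,000 at 30% = $23,700.00
Next $83,500 at 21% = $17,535.00
Next $102,500 at 14% = $14,350.00
Remaining $67,303 at 11% = $7,403.33
Fee: $52,965.00 + $23,700.00 + $17,535.00 + $14,350.00 + $7,403.33 = $115,953.33

$115,953.33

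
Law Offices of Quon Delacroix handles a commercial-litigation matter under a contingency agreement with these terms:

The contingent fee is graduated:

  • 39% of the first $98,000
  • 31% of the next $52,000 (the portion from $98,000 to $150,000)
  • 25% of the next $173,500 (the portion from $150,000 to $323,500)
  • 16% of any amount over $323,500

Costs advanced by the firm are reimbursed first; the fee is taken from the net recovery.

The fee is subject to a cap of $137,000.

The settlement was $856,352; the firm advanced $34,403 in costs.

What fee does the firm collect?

Fee base (net of costs): $856,352 − $34,403 = $821,949
First $98,000 at 39% = $38,220.00
Next $52,000 at 31% = $16,120.00
Next $173,500 at 25% = $43,375.00
Remaining $498,449 at 16% = $79,751.84
Fee: $38,220.00 + $16,120.00 + $43,375.00 + $79,751.84 = $177,466.84
$177,466.84 exceeds the $137,000 cap, so the fee is capped at $137,000.00.

$137,000.00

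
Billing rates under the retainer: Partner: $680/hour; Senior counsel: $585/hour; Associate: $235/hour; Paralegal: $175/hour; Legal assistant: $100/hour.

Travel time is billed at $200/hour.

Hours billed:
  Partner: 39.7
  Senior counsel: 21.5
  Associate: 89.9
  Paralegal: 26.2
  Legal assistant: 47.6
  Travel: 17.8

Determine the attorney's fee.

Partner: 39.7 × $680 = $26,996.00
Senior counsel: 21.5 × $585 = $12,577.50
Associate: 89.9 × $235 = $21,126.50
Paralegal: 26.2 × $175 = $4,585.00
Legal assistant: 47.6 × $100 = $4,760.00
Subtotal: $26,996.00 + $12,577.50 + $21,126.50 + $4,585.00 + $4,760.00 = $70,045.00
Travel: 17.8 × $200 = $3,560.00
Total: $70,045.00 + $3,560.00 = $73,605.00

$73,605.00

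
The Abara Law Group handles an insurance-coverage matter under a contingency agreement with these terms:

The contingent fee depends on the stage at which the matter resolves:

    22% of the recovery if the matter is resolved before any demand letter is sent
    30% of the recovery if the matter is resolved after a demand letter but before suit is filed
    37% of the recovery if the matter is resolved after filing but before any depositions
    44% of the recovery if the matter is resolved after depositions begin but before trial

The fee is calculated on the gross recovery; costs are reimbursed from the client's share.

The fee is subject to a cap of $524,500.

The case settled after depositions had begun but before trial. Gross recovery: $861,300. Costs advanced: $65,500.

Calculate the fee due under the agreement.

Fee base is the gross recovery, $861,300; costs are reimbursed separately.
The matter settled after depositions had begun but before trial, so the 44% rate applies.
$861,300 × 44% = $378,972.00
$378,972.00 is under the $524,500 cap.

$378,972.00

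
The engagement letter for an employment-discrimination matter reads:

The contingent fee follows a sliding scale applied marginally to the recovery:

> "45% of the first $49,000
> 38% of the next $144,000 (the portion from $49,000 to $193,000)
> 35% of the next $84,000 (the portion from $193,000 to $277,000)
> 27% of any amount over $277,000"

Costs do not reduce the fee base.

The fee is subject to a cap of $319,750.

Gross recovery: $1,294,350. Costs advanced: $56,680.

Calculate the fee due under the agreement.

$319,750.00

Fee base is the gross recovery, $1,294,350; costs are reimbursed separately.
First $49,000 at 45% = $22,050.00
Next $144,000 at 38% = $54,720.00
Next $84,000 at 35% = $29,400.00
Remaining $1,017,350 at 27% = $274,684.50
Fee: $22,050.00 + $54,720.00 + $29,400.00 + $274,684.50 = $380,854.50
$380,854.50 exceeds the $319,750 cap, so the fee is capped at $319,750.00.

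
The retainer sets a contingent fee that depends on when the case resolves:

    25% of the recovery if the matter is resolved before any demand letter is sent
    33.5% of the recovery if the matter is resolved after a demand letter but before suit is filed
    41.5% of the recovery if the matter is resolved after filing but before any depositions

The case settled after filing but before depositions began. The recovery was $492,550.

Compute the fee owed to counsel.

The matter settled after filing but before depositions began, so the 41.5% rate applies.
$492,550 × 41.5% = $204,408.25

$204,408.25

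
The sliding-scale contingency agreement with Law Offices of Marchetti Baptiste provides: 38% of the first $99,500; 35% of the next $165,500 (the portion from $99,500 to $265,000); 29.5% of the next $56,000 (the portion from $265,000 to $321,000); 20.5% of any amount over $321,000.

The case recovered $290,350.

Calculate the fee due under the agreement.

$103,213.25

First $99,500 at 38% = $37,810.00
Next $165,500 at 35% = $57,925.00
Remaining $25,350 at 29.5% = $7,478.25
Fee: $37,810.00 + $57,925.00 + $7,478.25 = $103,213.25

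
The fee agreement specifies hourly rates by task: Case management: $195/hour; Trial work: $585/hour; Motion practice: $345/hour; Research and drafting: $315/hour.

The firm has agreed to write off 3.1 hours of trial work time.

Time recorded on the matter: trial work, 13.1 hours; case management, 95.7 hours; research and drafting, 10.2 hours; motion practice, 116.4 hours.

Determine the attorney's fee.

$67,882.50

Case management: 95.7 × $195 = $18,661.50
Trial work: 13.1 × $585 = $7,663.50
Motion practice: 116.4 × $345 = $40,158.00
Research and drafting: 10.2 × $315 = $3,213.00
Subtotal: $69,696.00
Write-off: 3.1 × $585 = $1,813.50
Total: $69,696.00 − $1,813.50 = $67,882.50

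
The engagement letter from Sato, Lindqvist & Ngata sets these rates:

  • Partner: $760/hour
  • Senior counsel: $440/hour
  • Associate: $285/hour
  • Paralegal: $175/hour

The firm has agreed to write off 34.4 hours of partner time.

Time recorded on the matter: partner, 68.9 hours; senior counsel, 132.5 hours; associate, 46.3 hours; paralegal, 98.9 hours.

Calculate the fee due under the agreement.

$115,023.00

Partner: 68.9 × $760 = $52,364.00
Senior counsel: 132.5 × $440 = $58,300.00
Associate: 46.3 × $285 = $13,195.50
Paralegal: 98.9 × $175 = $17,307.50
Subtotal: $141,167.00
Write-off: 34.4 × $760 = $26,144.00
Total: $141,167.00 − $26,144.00 = $115,023.00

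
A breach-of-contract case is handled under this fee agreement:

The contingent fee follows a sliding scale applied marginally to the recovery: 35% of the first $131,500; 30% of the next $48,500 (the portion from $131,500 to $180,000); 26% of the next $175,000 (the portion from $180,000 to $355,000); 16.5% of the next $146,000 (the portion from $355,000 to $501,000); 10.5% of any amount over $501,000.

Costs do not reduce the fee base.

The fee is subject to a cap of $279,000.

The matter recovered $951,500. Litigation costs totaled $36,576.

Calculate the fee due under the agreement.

$177,467.50

Fee base is the gross recovery, $951,500; costs are reimbursed separately.
First $131,500 at 35% = $46,025.00
Next $48,500 at 30% = $14,550.00
Next $175,000 at 26% = $45,500.00
Next $146,000 at 16.5% = $24,090.00
Remaining $450,500 at 10.5% = $47,302.50
Fee: $46,025.00 + $14,550.00 + $45,500.00 + $24,090.00 + $47,302.50 = $177,467.50
$177,467.50 is under the $279,000 cap.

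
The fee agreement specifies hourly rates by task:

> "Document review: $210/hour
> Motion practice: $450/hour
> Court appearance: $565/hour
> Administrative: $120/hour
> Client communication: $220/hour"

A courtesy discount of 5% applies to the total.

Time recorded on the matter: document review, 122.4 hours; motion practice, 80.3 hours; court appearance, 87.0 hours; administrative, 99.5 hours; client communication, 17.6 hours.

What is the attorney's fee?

Document review: 122.4 × $210 = $25,704.00
Motion practice: 80.3 × $450 = $36,135.00
Court appearance: 87.0 × $565 = $49,155.00
Administrative: 99.5 × $120 = $11,940.00
Client communication: 17.6 × $220 = $3,872.00
Subtotal: $126,806.00
Less 5% discount: −$6,340.30
Total: $126,806.00 − $6,340.30 = $120,465.70

$120,465.70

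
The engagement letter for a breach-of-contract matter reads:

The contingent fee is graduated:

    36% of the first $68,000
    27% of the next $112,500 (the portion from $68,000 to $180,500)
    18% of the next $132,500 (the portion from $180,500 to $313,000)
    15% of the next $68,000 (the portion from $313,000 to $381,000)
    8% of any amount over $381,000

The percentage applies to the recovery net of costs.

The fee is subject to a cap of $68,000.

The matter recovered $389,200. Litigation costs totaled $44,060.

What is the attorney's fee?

$68,000.00

Fee base (net of costs): $389,200 − $44,060 = $345,140
First $68,000 at 36% = $24,480.00
Next $112,500 at 27% = $30,375.00
Next $132,500 at 18% = $23,850.00
Remaining $32,140 at 15% = $4,821.00
Fee: $24,480.00 + $30,375.00 + $23,850.00 + $4,821.00 = $83,526.00
$83,526.00 exceeds the $68,000 cap, so the fee is capped at $68,000.00.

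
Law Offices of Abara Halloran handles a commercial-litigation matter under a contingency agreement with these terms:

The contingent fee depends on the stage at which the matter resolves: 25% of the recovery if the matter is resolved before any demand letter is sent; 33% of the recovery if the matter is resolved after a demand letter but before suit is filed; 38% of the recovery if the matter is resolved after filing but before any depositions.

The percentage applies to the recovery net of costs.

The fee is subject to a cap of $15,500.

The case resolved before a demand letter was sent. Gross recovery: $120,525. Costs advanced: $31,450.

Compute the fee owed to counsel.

Fee base (net of costs): $120,525 − $31,450 = $89,075
The matter resolved before a demand letter was sent, so the 25% rate applies.
$89,075 × 25% = $22,268.75
$22,268.75 exceeds the $15,500 cap, so the fee is capped at $15,500.00.

$15,500.00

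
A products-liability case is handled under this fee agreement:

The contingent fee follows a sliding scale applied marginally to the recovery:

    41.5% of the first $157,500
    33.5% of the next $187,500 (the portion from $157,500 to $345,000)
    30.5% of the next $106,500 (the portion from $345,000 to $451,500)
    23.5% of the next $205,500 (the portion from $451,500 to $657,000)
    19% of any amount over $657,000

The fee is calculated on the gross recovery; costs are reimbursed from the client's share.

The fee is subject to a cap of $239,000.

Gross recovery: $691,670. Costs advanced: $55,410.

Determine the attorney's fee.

$215,537.30

Fee base is the gross recovery, $691,670; costs are reimbursed separately.
First $157,500 at 41.5% = $65,362.50
Next $187,500 at 33.5% = $62,812.50
Next $106,500 at 30.5% = $32,482.50
Next $205,500 at 23.5% = $48,292.50
Remaining $34,670 at 19% = $6,587.30
Fee: $65,362.50 + $62,812.50 + $32,482.50 + $48,292.50 + $6,587.30 = $215,537.30
$215,537.30 is under the $239,000 cap.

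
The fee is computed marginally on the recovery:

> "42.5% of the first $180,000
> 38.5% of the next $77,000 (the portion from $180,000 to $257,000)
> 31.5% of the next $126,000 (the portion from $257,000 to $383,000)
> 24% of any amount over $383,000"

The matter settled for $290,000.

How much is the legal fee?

$116,540.00

First $180,000 at 42.5% = $76,500.00
Next $77,000 at 38.5% = $29,645.00
Remaining $33,000 at 31.5% = $10,395.00
Fee: $76,500.00 + $29,645.00 + $10,395.00 = $116,540.00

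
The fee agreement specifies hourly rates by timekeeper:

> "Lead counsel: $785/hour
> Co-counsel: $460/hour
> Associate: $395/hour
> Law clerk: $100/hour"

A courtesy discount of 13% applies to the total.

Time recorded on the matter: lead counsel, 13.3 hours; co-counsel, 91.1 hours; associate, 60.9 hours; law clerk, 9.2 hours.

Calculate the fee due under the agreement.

Lead counsel: 13.3 × $785 = $10,440.50
Co-counsel: 91.1 × $460 = $41,906.00
Associate: 60.9 × $395 = $24,055.50
Law clerk: 9.2 × $100 = $920.00
Subtotal: $77,322.00
Less 13% discount: −$10,051.86
Total: $77,322.00 − $10,051.86 = $67,270.14

$67,270.14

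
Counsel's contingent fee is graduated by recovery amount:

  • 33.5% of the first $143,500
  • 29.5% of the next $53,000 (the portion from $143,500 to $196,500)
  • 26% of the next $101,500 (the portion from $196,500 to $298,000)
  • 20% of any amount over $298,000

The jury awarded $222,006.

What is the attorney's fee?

First $143,500 at 33.5% = $48,072.50
Next $53,000 at 29.5% = $15,635.00
Remaining $25,506 at 26% = $6,631.56
Fee: $48,072.50 + $15,635.00 + $6,631.56 = $70,339.06

$70,339.06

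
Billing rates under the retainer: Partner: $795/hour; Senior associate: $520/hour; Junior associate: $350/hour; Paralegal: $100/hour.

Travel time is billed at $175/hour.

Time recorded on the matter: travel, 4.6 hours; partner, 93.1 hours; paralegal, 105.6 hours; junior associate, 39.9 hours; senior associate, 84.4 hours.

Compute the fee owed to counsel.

$143,232.50

Partner: 93.1 × $795 = $74,014.50
Senior associate: 84.4 × $520 = $43,888.00
Junior associate: 39.9 × $350 = $13,965.00
Paralegal: 105.6 × $100 = $10,560.00
Subtotal: $74,014.50 + $43,888.00 + $13,965.00 + $10,560.00 = $142,427.50
Travel: 4.6 × $175 = $805.00
Total: $142,427.50 + $805.00 = $143,232.50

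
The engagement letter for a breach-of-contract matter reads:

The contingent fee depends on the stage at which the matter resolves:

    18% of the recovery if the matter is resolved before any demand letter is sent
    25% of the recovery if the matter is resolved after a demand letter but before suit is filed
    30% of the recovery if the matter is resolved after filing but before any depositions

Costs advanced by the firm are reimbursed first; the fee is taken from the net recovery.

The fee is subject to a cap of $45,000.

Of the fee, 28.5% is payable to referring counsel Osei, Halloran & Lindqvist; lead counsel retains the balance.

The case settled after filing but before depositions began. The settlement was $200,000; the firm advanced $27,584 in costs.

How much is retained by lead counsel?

$32,175.00

Fee base (net of costs): $200,000 − $27,584 = $172,416
The matter settled after filing but before depositions began, so the 30% rate applies.
$172,416 × 30% = $51,724.80
$51,724.80 exceeds the $45,000 cap, so the fee is capped at $45,000.00.
Referral share: 28.5% of $45,000.00 = $12,825.00; lead counsel retains $45,000.00 − $12,825.00 = $32,175.00.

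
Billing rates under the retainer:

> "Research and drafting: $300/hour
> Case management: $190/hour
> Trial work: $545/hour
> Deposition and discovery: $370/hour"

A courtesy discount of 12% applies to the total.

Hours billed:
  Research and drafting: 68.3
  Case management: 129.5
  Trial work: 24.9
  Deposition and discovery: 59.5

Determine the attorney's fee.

$70,998.84

Research and drafting: 68.3 × $300 = $20,490.00
Case management: 129.5 × $190 = $24,605.00
Trial work: 24.9 × $545 = $13,570.50
Deposition and discovery: 59.5 × $370 = $22,015.00
Subtotal: $80,680.50
Less 12% discount: −$9,681.66
Total: $80,680.50 − $9,681.66 = $70,998.84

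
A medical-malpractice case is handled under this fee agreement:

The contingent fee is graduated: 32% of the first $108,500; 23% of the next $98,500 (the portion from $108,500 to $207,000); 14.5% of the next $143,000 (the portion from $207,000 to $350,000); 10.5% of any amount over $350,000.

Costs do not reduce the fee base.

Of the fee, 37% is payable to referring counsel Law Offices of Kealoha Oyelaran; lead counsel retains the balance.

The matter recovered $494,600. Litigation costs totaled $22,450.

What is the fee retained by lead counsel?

Fee base is the gross recovery, $494,600; costs are reimbursed separately.
First $108,500 at 32% = $34,720.00
Next $98,500 at 23% = $22,655.00
Next $143,000 at 14.5% = $20,735.00
Remaining $144,600 at 10.5% = $15,183.00
Fee: $34,720.00 + $22,655.00 + $20,735.00 + $15,183.00 = $93,293.00
Referral share: 37% of $93,293.00 = $34,518.41; lead counsel retains $93,293.00 − $34,518.41 = $58,774.59.

$58,774.59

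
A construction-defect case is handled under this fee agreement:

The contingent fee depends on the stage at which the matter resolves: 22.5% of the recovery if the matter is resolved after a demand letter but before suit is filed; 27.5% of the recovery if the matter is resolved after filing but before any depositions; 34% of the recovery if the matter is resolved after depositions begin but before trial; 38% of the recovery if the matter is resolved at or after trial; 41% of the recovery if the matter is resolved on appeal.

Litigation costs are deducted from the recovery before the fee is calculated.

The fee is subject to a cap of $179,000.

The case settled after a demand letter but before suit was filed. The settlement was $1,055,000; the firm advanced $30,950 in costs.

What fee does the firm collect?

Fee base (net of costs): $1,055,000 − $30,950 = $1,024,050
The matter settled after a demand letter but before suit was filed, so the 22.5% rate applies.
$1,024,050 × 22.5% = $230,411.25
$230,411.25 exceeds the $179,000 cap, so the fee is capped at $179,000.00.

$179,000.00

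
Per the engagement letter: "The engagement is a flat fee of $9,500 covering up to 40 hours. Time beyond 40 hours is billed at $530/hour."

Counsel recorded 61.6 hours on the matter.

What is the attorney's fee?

$20,948.00

Flat fee: $9,500.00
Excess hours: 61.6 − 40 = 21.6
Overrun: 21.6 × $530 = $11,448.00
Total: $9,500.00 + $11,448.00 = $20,948.00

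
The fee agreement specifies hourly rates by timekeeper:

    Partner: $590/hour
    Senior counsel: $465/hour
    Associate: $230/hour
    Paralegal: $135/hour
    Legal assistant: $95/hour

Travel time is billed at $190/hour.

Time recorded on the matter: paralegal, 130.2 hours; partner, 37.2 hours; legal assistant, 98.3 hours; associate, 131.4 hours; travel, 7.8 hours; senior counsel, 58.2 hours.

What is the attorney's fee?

Partner: 37.2 × $590 = $21,948.00
Senior counsel: 58.2 × $465 = $27,063.00
Associate: 131.4 × $230 = $30,222.00
Paralegal: 130.2 × $135 = $17,577.00
Legal assistant: 98.3 × $95 = $9,338.50
Subtotal: $21,948.00 + $27,063.00 + $30,222.00 + $17,577.00 + $9,338.50 = $106,148.50
Travel: 7.8 × $190 = $1,482.00
Total: $106,148.50 + $1,482.00 = $107,630.50

$107,630.50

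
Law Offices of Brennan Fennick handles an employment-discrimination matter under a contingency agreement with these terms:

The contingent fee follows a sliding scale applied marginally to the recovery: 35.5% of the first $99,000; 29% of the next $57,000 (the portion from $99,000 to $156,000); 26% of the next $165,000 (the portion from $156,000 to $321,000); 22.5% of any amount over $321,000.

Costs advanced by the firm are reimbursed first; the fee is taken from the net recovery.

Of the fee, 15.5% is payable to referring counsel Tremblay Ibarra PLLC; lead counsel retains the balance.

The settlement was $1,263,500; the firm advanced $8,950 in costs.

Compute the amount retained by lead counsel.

Fee base (net of costs): $1,263,500 − $8,950 = $1,254,550
First $99,000 at 35.5% = $35,145.00
Next $57,000 at 29% = $16,530.00
Next $165,000 at 26% = $42,900.00
Remaining $933,550 at 22.5% = $210,048.75
Fee: $35,145.00 + $16,530.00 + $42,900.00 + $210,048.75 = $304,623.75
Referral share: 15.5% of $304,623.75 = $47,216.68; lead counsel retains $304,623.75 − $47,216.68 = $257,407.07.

$257,407.07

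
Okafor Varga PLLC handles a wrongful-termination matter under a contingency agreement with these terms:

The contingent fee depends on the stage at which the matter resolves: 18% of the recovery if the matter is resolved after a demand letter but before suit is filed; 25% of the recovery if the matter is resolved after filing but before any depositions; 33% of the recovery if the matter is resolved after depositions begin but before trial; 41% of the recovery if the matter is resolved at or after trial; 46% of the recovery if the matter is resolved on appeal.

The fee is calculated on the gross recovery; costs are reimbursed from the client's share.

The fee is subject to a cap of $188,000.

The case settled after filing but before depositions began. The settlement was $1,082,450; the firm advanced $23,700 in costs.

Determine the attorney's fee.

Fee base is the gross recovery, $1,082,450; costs are reimbursed separately.
The matter settled after filing but before depositions began, so the 25% rate applies.
$1,082,450 × 25% = $270,612.50
$270,612.50 exceeds the $188,000 cap, so the fee is capped at $188,000.00.

$188,000.00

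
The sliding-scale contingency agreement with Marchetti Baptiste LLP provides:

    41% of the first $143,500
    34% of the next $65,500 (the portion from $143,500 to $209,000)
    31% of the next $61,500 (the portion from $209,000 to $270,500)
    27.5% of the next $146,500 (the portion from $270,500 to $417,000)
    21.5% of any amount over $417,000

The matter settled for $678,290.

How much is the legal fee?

First $143,500 at 41% = $58,835.00
Next $65,500 at 34% = $22,270.00
Next $61,500 at 31% = $19,065.00
Next $146,500 at 27.5% = $40,287.50
Remaining $261,290 at 21.5% = $56,177.35
Fee: $58,835.00 + $22,270.00 + $19,065.00 + $40,287.50 + $56,177.35 = $196,634.85

$196,634.85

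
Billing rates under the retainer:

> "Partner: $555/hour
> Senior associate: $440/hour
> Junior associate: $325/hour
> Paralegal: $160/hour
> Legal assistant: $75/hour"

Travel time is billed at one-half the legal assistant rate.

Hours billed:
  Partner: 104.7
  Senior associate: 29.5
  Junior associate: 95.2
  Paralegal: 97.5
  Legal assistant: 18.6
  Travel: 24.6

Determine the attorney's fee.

$119,946.00

Partner: 104.7 × $555 = $58,108.50
Senior associate: 29.5 × $440 = $12,980.00
Junior associate: 95.2 × $325 = $30,940.00
Paralegal: 97.5 × $160 = $15,600.00
Legal assistant: 18.6 × $75 = $1,395.00
Subtotal: $58,108.50 + $12,980.00 + $30,940.00 + $15,600.00 + $1,395.00 = $119,023.50
Travel: 24.6 × ($75 ÷ 2) = 24.6 × $37.50 = $922.50
Total: $119,023.50 + $922.50 = $119,946.00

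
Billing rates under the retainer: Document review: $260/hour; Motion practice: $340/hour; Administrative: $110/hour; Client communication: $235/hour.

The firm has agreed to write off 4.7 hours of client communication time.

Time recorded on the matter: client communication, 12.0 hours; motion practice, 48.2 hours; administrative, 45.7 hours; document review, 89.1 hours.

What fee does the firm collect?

$46,296.50

Document review: 89.1 × $260 = $23,166.00
Motion practice: 48.2 × $340 = $16,388.00
Administrative: 45.7 × $110 = $5,027.00
Client communication: 12.0 × $235 = $2,820.00
Subtotal: $47,401.00
Write-off: 4.7 × $235 = $1,104.50
Total: $47,401.00 − $1,104.50 = $46,296.50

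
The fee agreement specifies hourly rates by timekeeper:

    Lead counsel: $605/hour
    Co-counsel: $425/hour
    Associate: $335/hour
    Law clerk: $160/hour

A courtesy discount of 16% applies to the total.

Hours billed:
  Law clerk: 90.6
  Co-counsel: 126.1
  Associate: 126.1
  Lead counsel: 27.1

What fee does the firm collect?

$106,451.10

Lead counsel: 27.1 × $605 = $16,395.50
Co-counsel: 126.1 × $425 = $53,592.50
Associate: 126.1 × $335 = $42,243.50
Law clerk: 90.6 × $160 = $14,496.00
Subtotal: $126,727.50
Less 16% discount: −$20,276.40
Total: $126,727.50 − $20,276.40 = $106,451.10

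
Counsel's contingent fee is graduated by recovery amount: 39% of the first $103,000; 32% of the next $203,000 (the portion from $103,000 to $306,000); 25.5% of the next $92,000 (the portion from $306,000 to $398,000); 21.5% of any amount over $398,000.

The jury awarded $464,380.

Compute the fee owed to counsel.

$142,861.70

First $103,000 at 39% = $40,170.00
Next $203,000 at 32% = $64,960.00
Next $92,000 at 25.5% = $23,460.00
Remaining $66,380 at 21.5% = $14,271.70
Fee: $40,170.00 + $64,960.00 + $23,460.00 + $14,271.70 = $142,861.70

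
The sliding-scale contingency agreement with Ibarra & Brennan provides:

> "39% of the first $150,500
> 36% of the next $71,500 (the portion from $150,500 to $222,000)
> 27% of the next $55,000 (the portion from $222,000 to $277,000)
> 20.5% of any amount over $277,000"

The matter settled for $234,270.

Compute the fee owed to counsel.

$87,747.90

First $150,500 at 39% = $58,695.00
Next $71,500 at 36% = $25,740.00
Remaining $12,270 at 27% = $3,312.90
Fee: $58,695.00 + $25,740.00 + $3,312.90 = $87,747.90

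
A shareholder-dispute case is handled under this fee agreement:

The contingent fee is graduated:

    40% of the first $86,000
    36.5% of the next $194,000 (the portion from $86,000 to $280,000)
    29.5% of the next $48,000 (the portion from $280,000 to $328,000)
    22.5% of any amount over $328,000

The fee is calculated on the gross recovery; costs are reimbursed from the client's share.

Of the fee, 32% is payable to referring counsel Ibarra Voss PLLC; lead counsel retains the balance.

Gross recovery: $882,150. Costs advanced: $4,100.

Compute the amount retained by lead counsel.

$165,956.55

Fee base is the gross recovery, $882,150; costs are reimbursed separately.
First $86,000 at 40% = $34,400.00
Next $194,000 at 36.5% = $70,810.00
Next $48,000 at 29.5% = $14,160.00
Remaining $554,150 at 22.5% = $124,683.75
Fee: $34,400.00 + $70,810.00 + $14,160.00 + $124,683.75 = $244,053.75
Referral share: 32% of $244,053.75 = $78,097.20; lead counsel retains $244,053.75 − $78,097.20 = $165,956.55.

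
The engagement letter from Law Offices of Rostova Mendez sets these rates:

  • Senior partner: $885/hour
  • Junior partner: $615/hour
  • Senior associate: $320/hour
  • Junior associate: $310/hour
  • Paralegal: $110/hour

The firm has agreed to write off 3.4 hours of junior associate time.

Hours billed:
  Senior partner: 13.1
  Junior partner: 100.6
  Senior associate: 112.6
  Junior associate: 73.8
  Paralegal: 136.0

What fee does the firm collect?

$146,278.50

Senior partner: 13.1 × $885 = $11,593.50
Junior partner: 100.6 × $615 = $61,869.00
Senior associate: 112.6 × $320 = $36,032.00
Junior associate: 73.8 × $310 = $22,878.00
Paralegal: 136.0 × $110 = $14,960.00
Subtotal: $147,332.50
Write-off: 3.4 × $310 = $1,054.00
Total: $147,332.50 − $1,054.00 = $146,278.50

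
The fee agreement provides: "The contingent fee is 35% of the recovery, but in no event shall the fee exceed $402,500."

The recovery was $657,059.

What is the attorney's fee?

35% of $657,059 = $229,970.65
That is under the $402,500 cap.

$229,970.65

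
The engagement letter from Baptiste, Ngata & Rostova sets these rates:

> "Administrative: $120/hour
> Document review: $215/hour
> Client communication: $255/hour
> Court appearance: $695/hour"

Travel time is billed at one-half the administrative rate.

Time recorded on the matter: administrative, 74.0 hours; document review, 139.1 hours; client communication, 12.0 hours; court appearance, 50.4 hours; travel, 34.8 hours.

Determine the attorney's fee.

$78,962.50

Administrative: 74.0 × $120 = $8,880.00
Document review: 139.1 × $215 = $29,906.50
Client communication: 12.0 × $255 = $3,060.00
Court appearance: 50.4 × $695 = $35,028.00
Subtotal: $8,880.00 + $29,906.50 + $3,060.00 + $35,028.00 = $76,874.50
Travel: 34.8 × ($120 ÷ 2) = 34.8 × $60.00 = $2,088.00
Total: $76,874.50 + $2,088.00 = $78,962.50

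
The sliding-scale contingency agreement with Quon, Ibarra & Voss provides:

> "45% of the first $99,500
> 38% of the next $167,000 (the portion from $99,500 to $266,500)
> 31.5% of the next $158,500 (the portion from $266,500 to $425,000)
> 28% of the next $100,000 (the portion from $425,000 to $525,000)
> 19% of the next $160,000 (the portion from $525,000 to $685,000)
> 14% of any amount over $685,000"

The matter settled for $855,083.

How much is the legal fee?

$240,374.12

First $99,500 at 45% = $44,775.00
Next $167,000 at 38% = $63,460.00
Next $158,500 at 31.5% = $49,927.50
Next $100,000 at 28% = $28,000.00
Next $160,000 at 19% = $30,400.00
Remaining $170,083 at 14% = $23,811.62
Fee: $44,775.00 + $63,460.00 + $49,927.50 + $28,000.00 + $30,400.00 + $23,811.62 = $240,374.12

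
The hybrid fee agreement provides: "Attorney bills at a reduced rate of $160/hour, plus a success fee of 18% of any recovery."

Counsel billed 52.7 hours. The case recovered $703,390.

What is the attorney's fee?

$135,042.20

Hourly: 52.7 × $160 = $8,432.00
Success fee: 18% of $703,390 = $126,610.20
Total: $8,432.00 + $126,610.20 = $135,042.20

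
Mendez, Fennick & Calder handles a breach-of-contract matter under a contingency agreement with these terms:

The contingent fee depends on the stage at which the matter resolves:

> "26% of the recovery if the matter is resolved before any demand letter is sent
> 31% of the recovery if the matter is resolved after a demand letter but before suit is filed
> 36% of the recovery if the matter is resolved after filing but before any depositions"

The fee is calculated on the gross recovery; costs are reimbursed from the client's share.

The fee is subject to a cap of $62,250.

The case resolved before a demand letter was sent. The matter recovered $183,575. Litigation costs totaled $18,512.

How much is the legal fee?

Fee base is the gross recovery, $183,575; costs are reimbursed separately.
The matter resolved before a demand letter was sent, so the 26% rate applies.
$183,575 × 26% = $47,729.50
$47,729.50 is under the $62,250 cap.

$47,729.50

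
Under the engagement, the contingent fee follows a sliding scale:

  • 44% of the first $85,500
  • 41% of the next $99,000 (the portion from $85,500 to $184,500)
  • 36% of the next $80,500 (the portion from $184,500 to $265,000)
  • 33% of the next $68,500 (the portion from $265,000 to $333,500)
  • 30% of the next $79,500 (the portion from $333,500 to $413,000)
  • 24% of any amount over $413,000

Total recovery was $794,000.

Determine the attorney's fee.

$245,085.00

First $85,500 at 44% = $37,620.00
Next $99,000 at 41% = $40,590.00
Next $80,500 at 36% = $28,980.00
Next $68,500 at 33% = $22,605.00
Next $79,500 at 30% = $23,850.00
Remaining $381,000 at 24% = $91,440.00
Fee: $37,620.00 + $40,590.00 + $28,980.00 + $22,605.00 + $23,850.00 + $91,440.00 = $245,085.00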